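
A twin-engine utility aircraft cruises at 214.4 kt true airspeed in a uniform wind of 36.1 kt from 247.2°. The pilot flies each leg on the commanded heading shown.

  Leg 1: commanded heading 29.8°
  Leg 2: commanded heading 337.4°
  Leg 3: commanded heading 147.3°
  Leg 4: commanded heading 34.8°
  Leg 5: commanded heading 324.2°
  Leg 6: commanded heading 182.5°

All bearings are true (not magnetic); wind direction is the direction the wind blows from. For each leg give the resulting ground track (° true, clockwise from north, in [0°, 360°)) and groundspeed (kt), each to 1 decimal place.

Leg 1: heading 29.8°; drift +5.2° → track 35.0°, groundspeed 244.1 kt
Leg 2: heading 337.4°; drift +9.6° → track 347.0°, groundspeed 217.5 kt
Leg 3: heading 147.3°; drift -9.2° → track 138.1°, groundspeed 223.5 kt
Leg 4: heading 34.8°; drift +4.5° → track 39.3°, groundspeed 245.6 kt
Leg 5: heading 324.2°; drift +9.7° → track 333.9°, groundspeed 209.3 kt
Leg 6: heading 182.5°; drift -9.3° → track 173.2°, groundspeed 201.6 kt

Leg 1: track=35.0°, groundspeed=244.1 kt
Leg 2: track=347.0°, groundspeed=217.5 kt
Leg 3: track=138.1°, groundspeed=223.5 kt
Leg 4: track=39.3°, groundspeed=245.6 kt
Leg 5: track=333.9°, groundspeed=209.3 kt
Leg 6: track=173.2°, groundspeed=201.6 kt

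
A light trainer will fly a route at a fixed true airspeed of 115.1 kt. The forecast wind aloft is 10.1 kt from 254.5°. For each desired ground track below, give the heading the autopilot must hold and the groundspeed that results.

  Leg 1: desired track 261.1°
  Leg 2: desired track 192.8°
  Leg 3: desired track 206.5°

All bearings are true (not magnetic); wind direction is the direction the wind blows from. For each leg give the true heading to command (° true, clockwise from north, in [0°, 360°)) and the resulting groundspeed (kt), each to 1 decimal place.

Leg 1: heading=260.5°, groundspeed=105.1 kt
Leg 2: heading=197.2°, groundspeed=110.0 kt
Leg 3: heading=210.2°, groundspeed=108.1 kt

Leg 1: desired track 261.1°; wind correction -0.6° → command heading 260.5°, groundspeed 105.1 kt
Leg 2: desired track 192.8°; wind correction +4.4° → command heading 197.2°, groundspeed 110.0 kt
Leg 3: desired track 206.5°; wind correction +3.7° → command heading 210.2°, groundspeed 108.1 kt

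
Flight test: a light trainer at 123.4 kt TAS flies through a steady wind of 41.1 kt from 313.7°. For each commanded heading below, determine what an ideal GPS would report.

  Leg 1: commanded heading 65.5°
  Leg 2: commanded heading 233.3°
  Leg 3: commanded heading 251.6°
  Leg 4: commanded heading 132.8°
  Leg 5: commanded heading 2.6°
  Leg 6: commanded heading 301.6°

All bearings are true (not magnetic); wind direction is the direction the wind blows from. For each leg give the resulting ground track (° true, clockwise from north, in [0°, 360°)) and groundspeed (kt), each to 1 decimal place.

Leg 1: track=80.9°, groundspeed=143.8 kt
Leg 2: track=214.1°, groundspeed=123.4 kt
Leg 3: track=232.4°, groundspeed=110.3 kt
Leg 4: track=133.0°, groundspeed=164.5 kt
Leg 5: track=20.4°, groundspeed=101.2 kt
Leg 6: track=295.7°, groundspeed=83.7 kt

Leg 1: heading 65.5°; drift +15.4° → track 80.9°, groundspeed 143.8 kt
Leg 2: heading 233.3°; drift -19.2° → track 214.1°, groundspeed 123.4 kt
Leg 3: heading 251.6°; drift -19.2° → track 232.4°, groundspeed 110.3 kt
Leg 4: heading 132.8°; drift +0.2° → track 133.0°, groundspeed 164.5 kt
Leg 5: heading 2.6°; drift +17.8° → track 20.4°, groundspeed 101.2 kt
Leg 6: heading 301.6°; drift -5.9° → track 295.7°, groundspeed 83.7 kt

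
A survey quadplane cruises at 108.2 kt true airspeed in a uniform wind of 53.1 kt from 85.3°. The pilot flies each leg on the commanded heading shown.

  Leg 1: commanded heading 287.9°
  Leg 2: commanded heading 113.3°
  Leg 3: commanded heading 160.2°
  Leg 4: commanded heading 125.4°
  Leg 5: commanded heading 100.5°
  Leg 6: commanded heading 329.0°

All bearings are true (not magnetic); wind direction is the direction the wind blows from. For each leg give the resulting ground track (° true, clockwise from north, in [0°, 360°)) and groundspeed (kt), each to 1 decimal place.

Leg 1: heading 287.9°; drift -7.4° → track 280.5°, groundspeed 158.5 kt
Leg 2: heading 113.3°; drift +22.1° → track 135.4°, groundspeed 66.2 kt
Leg 3: heading 160.2°; drift +28.5° → track 188.7°, groundspeed 107.4 kt
Leg 4: heading 125.4°; drift +26.8° → track 152.2°, groundspeed 75.7 kt
Leg 5: heading 100.5°; drift +13.7° → track 114.2°, groundspeed 58.6 kt
Leg 6: heading 329.0°; drift -19.9° → track 309.1°, groundspeed 140.1 kt

Leg 1: track=280.5°, groundspeed=158.5 kt
Leg 2: track=135.4°, groundspeed=66.2 kt
Leg 3: track=188.7°, groundspeed=107.4 kt
Leg 4: track=152.2°, groundspeed=75.7 kt
Leg 5: track=114.2°, groundspeed=58.6 kt
Leg 6: track=309.1°, groundspeed=140.1 kt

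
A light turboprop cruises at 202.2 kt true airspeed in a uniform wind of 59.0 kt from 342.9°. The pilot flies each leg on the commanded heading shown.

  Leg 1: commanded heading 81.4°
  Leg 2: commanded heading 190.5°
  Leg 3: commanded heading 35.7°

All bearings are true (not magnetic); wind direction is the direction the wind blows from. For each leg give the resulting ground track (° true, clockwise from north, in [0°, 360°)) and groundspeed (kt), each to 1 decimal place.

Leg 1: heading 81.4°; drift +15.5° → track 96.9°, groundspeed 218.8 kt
Leg 2: heading 190.5°; drift -6.1° → track 184.4°, groundspeed 255.9 kt
Leg 3: heading 35.7°; drift +15.8° → track 51.5°, groundspeed 173.0 kt

Leg 1: track=96.9°, groundspeed=218.8 kt
Leg 2: track=184.4°, groundspeed=255.9 kt
Leg 3: track=51.5°, groundspeed=173.0 kt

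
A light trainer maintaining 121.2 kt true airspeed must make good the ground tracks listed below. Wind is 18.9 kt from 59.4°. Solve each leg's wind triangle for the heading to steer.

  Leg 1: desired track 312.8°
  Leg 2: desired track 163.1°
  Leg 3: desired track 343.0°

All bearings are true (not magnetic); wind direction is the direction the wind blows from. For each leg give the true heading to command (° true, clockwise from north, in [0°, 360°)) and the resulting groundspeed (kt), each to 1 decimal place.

Leg 1: desired track 312.8°; wind correction +8.6° → command heading 321.4°, groundspeed 125.2 kt
Leg 2: desired track 163.1°; wind correction -8.7° → command heading 154.4°, groundspeed 124.3 kt
Leg 3: desired track 343.0°; wind correction +8.7° → command heading 351.7°, groundspeed 115.4 kt

Leg 1: heading=321.4°, groundspeed=125.2 kt
Leg 2: heading=154.4°, groundspeed=124.3 kt
Leg 3: heading=351.7°, groundspeed=115.4 kt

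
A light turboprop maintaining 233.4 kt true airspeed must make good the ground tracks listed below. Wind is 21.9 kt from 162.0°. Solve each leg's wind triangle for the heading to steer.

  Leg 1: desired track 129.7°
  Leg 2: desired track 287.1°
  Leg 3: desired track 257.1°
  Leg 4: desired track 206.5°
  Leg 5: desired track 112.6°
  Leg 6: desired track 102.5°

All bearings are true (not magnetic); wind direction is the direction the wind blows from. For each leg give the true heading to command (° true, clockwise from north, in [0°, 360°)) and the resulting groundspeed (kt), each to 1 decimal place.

Leg 1: desired track 129.7°; wind correction +2.9° → command heading 132.6°, groundspeed 214.6 kt
Leg 2: desired track 287.1°; wind correction -4.4° → command heading 282.7°, groundspeed 245.3 kt
Leg 3: desired track 257.1°; wind correction -5.4° → command heading 251.7°, groundspeed 234.3 kt
Leg 4: desired track 206.5°; wind correction -3.8° → command heading 202.7°, groundspeed 217.3 kt
Leg 5: desired track 112.6°; wind correction +4.1° → command heading 116.7°, groundspeed 218.6 kt
Leg 6: desired track 102.5°; wind correction +4.6° → command heading 107.1°, groundspeed 221.5 kt

Leg 1: heading=132.6°, groundspeed=214.6 kt
Leg 2: heading=282.7°, groundspeed=245.3 kt
Leg 3: heading=251.7°, groundspeed=234.3 kt
Leg 4: heading=202.7°, groundspeed=217.3 kt
Leg 5: heading=116.7°, groundspeed=218.6 kt
Leg 6: heading=107.1°, groundspeed=221.5 kt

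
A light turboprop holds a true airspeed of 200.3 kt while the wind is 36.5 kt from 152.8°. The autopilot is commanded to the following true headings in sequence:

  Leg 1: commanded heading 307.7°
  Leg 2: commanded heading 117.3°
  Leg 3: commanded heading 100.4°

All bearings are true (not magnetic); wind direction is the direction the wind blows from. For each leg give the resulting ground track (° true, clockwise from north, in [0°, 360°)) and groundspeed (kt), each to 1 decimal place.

Leg 1: track=311.5°, groundspeed=233.9 kt
Leg 2: track=110.2°, groundspeed=171.9 kt
Leg 3: track=91.2°, groundspeed=180.4 kt

Leg 1: heading 307.7°; drift +3.8° → track 311.5°, groundspeed 233.9 kt
Leg 2: heading 117.3°; drift -7.1° → track 110.2°, groundspeed 171.9 kt
Leg 3: heading 100.4°; drift -9.2° → track 91.2°, groundspeed 180.4 kt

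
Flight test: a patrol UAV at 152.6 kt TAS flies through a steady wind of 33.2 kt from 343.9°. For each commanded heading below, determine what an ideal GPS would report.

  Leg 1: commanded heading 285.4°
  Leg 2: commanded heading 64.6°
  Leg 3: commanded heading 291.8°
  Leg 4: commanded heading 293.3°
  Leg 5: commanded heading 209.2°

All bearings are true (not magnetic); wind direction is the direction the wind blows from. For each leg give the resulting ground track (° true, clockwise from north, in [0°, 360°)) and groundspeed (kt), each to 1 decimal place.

Leg 1: track=273.6°, groundspeed=138.2 kt
Leg 2: track=77.1°, groundspeed=150.8 kt
Leg 3: track=280.6°, groundspeed=134.8 kt
Leg 4: track=282.3°, groundspeed=134.0 kt
Leg 5: track=201.6°, groundspeed=177.5 kt

Leg 1: heading 285.4°; drift -11.8° → track 273.6°, groundspeed 138.2 kt
Leg 2: heading 64.6°; drift +12.5° → track 77.1°, groundspeed 150.8 kt
Leg 3: heading 291.8°; drift -11.2° → track 280.6°, groundspeed 134.8 kt
Leg 4: heading 293.3°; drift -11.0° → track 282.3°, groundspeed 134.0 kt
Leg 5: heading 209.2°; drift -7.6° → track 201.6°, groundspeed 177.5 kt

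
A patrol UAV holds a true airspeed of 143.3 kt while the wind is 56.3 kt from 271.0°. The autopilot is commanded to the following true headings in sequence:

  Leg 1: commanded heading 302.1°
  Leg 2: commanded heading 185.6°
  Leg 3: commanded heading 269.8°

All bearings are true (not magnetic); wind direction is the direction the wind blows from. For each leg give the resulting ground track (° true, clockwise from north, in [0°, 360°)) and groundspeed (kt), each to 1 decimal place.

Leg 1: track=319.1°, groundspeed=99.4 kt
Leg 2: track=163.6°, groundspeed=149.7 kt
Leg 3: track=269.0°, groundspeed=87.0 kt

Leg 1: heading 302.1°; drift +17.0° → track 319.1°, groundspeed 99.4 kt
Leg 2: heading 185.6°; drift -22.0° → track 163.6°, groundspeed 149.7 kt
Leg 3: heading 269.8°; drift -0.8° → track 269.0°, groundspeed 87.0 kt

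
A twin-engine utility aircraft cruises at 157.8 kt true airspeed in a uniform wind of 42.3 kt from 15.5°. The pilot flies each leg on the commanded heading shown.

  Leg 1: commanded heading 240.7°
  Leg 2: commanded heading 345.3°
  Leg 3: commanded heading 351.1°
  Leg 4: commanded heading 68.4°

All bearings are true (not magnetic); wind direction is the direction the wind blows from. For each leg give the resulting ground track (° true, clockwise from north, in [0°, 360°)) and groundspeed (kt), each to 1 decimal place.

Leg 1: track=231.6°, groundspeed=190.0 kt
Leg 2: track=335.3°, groundspeed=123.1 kt
Leg 3: track=342.8°, groundspeed=120.6 kt
Leg 4: track=82.7°, groundspeed=136.5 kt

Leg 1: heading 240.7°; drift -9.1° → track 231.6°, groundspeed 190.0 kt
Leg 2: heading 345.3°; drift -10.0° → track 335.3°, groundspeed 123.1 kt
Leg 3: heading 351.1°; drift -8.3° → track 342.8°, groundspeed 120.6 kt
Leg 4: heading 68.4°; drift +14.3° → track 82.7°, groundspeed 136.5 kt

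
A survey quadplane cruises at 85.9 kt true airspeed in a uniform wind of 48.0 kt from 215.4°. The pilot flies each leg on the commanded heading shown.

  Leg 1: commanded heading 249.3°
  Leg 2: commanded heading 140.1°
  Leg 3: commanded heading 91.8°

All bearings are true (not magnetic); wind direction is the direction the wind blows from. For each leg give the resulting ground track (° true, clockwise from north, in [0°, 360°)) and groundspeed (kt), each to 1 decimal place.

Leg 1: heading 249.3°; drift +30.2° → track 279.5°, groundspeed 53.3 kt
Leg 2: heading 140.1°; drift -32.2° → track 107.9°, groundspeed 87.1 kt
Leg 3: heading 91.8°; drift -19.6° → track 72.2°, groundspeed 119.4 kt

Leg 1: track=279.5°, groundspeed=53.3 kt
Leg 2: track=107.9°, groundspeed=87.1 kt
Leg 3: track=72.2°, groundspeed=119.4 kt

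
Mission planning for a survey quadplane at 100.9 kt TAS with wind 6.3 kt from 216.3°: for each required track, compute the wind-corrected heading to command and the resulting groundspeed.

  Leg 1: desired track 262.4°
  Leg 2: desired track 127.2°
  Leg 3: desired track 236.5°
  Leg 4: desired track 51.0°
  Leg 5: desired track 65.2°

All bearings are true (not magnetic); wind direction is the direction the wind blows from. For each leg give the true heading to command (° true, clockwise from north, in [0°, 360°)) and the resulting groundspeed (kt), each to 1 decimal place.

Leg 1: desired track 262.4°; wind correction -2.6° → command heading 259.8°, groundspeed 96.4 kt
Leg 2: desired track 127.2°; wind correction +3.6° → command heading 130.8°, groundspeed 100.6 kt
Leg 3: desired track 236.5°; wind correction -1.2° → command heading 235.3°, groundspeed 95.0 kt
Leg 4: desired track 51.0°; wind correction +0.9° → command heading 51.9°, groundspeed 107.0 kt
Leg 5: desired track 65.2°; wind correction +1.7° → command heading 66.9°, groundspeed 106.4 kt

Leg 1: heading=259.8°, groundspeed=96.4 kt
Leg 2: heading=130.8°, groundspeed=100.6 kt
Leg 3: heading=235.3°, groundspeed=95.0 kt
Leg 4: heading=51.9°, groundspeed=107.0 kt
Leg 5: heading=66.9°, groundspeed=106.4 kt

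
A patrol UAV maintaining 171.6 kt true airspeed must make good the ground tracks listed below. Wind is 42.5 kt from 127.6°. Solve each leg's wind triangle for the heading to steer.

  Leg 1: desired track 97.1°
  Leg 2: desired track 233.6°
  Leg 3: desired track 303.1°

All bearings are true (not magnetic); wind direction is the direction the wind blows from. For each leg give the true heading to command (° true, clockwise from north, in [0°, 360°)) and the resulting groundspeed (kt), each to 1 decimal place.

Leg 1: heading=104.3°, groundspeed=133.6 kt
Leg 2: heading=219.8°, groundspeed=178.4 kt
Leg 3: heading=302.0°, groundspeed=213.9 kt

Leg 1: desired track 97.1°; wind correction +7.2° → command heading 104.3°, groundspeed 133.6 kt
Leg 2: desired track 233.6°; wind correction -13.8° → command heading 219.8°, groundspeed 178.4 kt
Leg 3: desired track 303.1°; wind correction -1.1° → command heading 302.0°, groundspeed 213.9 kt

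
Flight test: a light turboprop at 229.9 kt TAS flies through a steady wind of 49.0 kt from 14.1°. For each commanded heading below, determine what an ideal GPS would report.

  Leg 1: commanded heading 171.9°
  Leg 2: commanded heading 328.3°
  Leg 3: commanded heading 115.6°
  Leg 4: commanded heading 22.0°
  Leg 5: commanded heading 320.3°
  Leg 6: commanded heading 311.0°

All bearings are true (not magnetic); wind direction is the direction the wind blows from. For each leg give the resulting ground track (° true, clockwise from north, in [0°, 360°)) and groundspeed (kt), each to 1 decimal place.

Leg 1: track=175.7°, groundspeed=275.9 kt
Leg 2: track=318.1°, groundspeed=198.9 kt
Leg 3: track=126.9°, groundspeed=244.4 kt
Leg 4: track=24.1°, groundspeed=181.5 kt
Leg 5: track=309.2°, groundspeed=204.8 kt
Leg 6: track=299.1°, groundspeed=212.3 kt

Leg 1: heading 171.9°; drift +3.8° → track 175.7°, groundspeed 275.9 kt
Leg 2: heading 328.3°; drift -10.2° → track 318.1°, groundspeed 198.9 kt
Leg 3: heading 115.6°; drift +11.3° → track 126.9°, groundspeed 244.4 kt
Leg 4: heading 22.0°; drift +2.1° → track 24.1°, groundspeed 181.5 kt
Leg 5: heading 320.3°; drift -11.1° → track 309.2°, groundspeed 204.8 kt
Leg 6: heading 311.0°; drift -11.9° → track 299.1°, groundspeed 212.3 kt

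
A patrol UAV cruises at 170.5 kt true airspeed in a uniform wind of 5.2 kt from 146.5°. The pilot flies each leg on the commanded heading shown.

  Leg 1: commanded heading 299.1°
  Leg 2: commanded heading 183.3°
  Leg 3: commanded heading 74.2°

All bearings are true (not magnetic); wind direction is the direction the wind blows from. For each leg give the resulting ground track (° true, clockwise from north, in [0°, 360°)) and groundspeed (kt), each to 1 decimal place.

Leg 1: track=299.9°, groundspeed=175.1 kt
Leg 2: track=184.4°, groundspeed=166.4 kt
Leg 3: track=72.5°, groundspeed=169.0 kt

Leg 1: heading 299.1°; drift +0.8° → track 299.9°, groundspeed 175.1 kt
Leg 2: heading 183.3°; drift +1.1° → track 184.4°, groundspeed 166.4 kt
Leg 3: heading 74.2°; drift -1.7° → track 72.5°, groundspeed 169.0 kt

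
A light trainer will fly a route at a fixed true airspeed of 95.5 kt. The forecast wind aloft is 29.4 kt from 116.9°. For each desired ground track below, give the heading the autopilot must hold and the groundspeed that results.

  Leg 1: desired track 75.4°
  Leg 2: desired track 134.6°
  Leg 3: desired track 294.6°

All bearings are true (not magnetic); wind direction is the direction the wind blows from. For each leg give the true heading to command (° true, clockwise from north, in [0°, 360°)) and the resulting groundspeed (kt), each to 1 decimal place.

Leg 1: heading=87.2°, groundspeed=71.5 kt
Leg 2: heading=129.2°, groundspeed=67.1 kt
Leg 3: heading=293.9°, groundspeed=124.9 kt

Leg 1: desired track 75.4°; wind correction +11.8° → command heading 87.2°, groundspeed 71.5 kt
Leg 2: desired track 134.6°; wind correction -5.4° → command heading 129.2°, groundspeed 67.1 kt
Leg 3: desired track 294.6°; wind correction -0.7° → command heading 293.9°, groundspeed 124.9 kt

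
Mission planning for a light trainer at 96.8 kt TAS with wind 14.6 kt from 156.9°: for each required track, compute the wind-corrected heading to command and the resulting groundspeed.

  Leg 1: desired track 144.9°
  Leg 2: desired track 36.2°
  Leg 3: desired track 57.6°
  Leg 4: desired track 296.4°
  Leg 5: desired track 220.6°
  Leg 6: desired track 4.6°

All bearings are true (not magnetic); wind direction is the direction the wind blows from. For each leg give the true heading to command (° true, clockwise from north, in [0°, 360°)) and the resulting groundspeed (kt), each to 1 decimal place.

Leg 1: heading=146.7°, groundspeed=82.5 kt
Leg 2: heading=43.7°, groundspeed=103.4 kt
Leg 3: heading=66.2°, groundspeed=98.1 kt
Leg 4: heading=290.8°, groundspeed=107.4 kt
Leg 5: heading=212.8°, groundspeed=89.4 kt
Leg 6: heading=8.6°, groundspeed=109.5 kt

Leg 1: desired track 144.9°; wind correction +1.8° → command heading 146.7°, groundspeed 82.5 kt
Leg 2: desired track 36.2°; wind correction +7.5° → command heading 43.7°, groundspeed 103.4 kt
Leg 3: desired track 57.6°; wind correction +8.6° → command heading 66.2°, groundspeed 98.1 kt
Leg 4: desired track 296.4°; wind correction -5.6° → command heading 290.8°, groundspeed 107.4 kt
Leg 5: desired track 220.6°; wind correction -7.8° → command heading 212.8°, groundspeed 89.4 kt
Leg 6: desired track 4.6°; wind correction +4.0° → command heading 8.6°, groundspeed 109.5 kt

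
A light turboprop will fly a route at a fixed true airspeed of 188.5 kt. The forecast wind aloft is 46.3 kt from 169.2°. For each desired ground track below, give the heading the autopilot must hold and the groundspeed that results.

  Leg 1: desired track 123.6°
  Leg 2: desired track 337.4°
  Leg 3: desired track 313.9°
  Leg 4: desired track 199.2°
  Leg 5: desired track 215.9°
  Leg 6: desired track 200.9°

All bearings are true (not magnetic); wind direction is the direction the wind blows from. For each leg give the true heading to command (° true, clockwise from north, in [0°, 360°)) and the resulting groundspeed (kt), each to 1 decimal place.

Leg 1: desired track 123.6°; wind correction +10.1° → command heading 133.7°, groundspeed 153.2 kt
Leg 2: desired track 337.4°; wind correction -2.9° → command heading 334.5°, groundspeed 233.6 kt
Leg 3: desired track 313.9°; wind correction -8.2° → command heading 305.7°, groundspeed 224.4 kt
Leg 4: desired track 199.2°; wind correction -7.1° → command heading 192.1°, groundspeed 147.0 kt
Leg 5: desired track 215.9°; wind correction -10.3° → command heading 205.6°, groundspeed 153.7 kt
Leg 6: desired track 200.9°; wind correction -7.4° → command heading 193.5°, groundspeed 147.5 kt

Leg 1: heading=133.7°, groundspeed=153.2 kt
Leg 2: heading=334.5°, groundspeed=233.6 kt
Leg 3: heading=305.7°, groundspeed=224.4 kt
Leg 4: heading=192.1°, groundspeed=147.0 kt
Leg 5: heading=205.6°, groundspeed=153.7 kt
Leg 6: heading=193.5°, groundspeed=147.5 kt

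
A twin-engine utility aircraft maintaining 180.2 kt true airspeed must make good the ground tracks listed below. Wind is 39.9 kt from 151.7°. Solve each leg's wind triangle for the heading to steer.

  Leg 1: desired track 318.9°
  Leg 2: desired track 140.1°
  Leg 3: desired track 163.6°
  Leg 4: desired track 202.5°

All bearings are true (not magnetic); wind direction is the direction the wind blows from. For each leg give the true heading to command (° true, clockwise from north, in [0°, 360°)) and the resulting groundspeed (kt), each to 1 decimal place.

Leg 1: desired track 318.9°; wind correction -2.8° → command heading 316.1°, groundspeed 218.9 kt
Leg 2: desired track 140.1°; wind correction +2.6° → command heading 142.7°, groundspeed 140.9 kt
Leg 3: desired track 163.6°; wind correction -2.6° → command heading 161.0°, groundspeed 141.0 kt
Leg 4: desired track 202.5°; wind correction -9.9° → command heading 192.6°, groundspeed 152.3 kt

Leg 1: heading=316.1°, groundspeed=218.9 kt
Leg 2: heading=142.7°, groundspeed=140.9 kt
Leg 3: heading=161.0°, groundspeed=141.0 kt
Leg 4: heading=192.6°, groundspeed=152.3 kt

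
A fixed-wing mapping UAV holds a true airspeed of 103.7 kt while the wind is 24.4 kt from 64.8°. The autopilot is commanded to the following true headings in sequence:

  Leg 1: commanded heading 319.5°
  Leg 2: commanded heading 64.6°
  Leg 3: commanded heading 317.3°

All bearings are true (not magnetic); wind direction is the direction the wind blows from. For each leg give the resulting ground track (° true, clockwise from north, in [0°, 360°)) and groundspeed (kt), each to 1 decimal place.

Leg 1: heading 319.5°; drift -12.1° → track 307.4°, groundspeed 112.6 kt
Leg 2: heading 64.6°; drift -0.1° → track 64.5°, groundspeed 79.3 kt
Leg 3: heading 317.3°; drift -11.8° → track 305.5°, groundspeed 113.4 kt

Leg 1: track=307.4°, groundspeed=112.6 kt
Leg 2: track=64.5°, groundspeed=79.3 kt
Leg 3: track=305.5°, groundspeed=113.4 kt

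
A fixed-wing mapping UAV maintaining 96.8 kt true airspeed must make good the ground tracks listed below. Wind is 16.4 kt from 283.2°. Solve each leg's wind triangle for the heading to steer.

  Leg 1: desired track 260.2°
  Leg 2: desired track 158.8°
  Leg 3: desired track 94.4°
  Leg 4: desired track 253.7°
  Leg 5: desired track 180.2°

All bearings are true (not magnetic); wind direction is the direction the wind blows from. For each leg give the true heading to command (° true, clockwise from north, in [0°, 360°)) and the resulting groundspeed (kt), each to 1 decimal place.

Leg 1: heading=264.0°, groundspeed=81.5 kt
Leg 2: heading=166.8°, groundspeed=105.1 kt
Leg 3: heading=92.9°, groundspeed=113.0 kt
Leg 4: heading=258.5°, groundspeed=82.2 kt
Leg 5: heading=189.7°, groundspeed=99.2 kt

Leg 1: desired track 260.2°; wind correction +3.8° → command heading 264.0°, groundspeed 81.5 kt
Leg 2: desired track 158.8°; wind correction +8.0° → command heading 166.8°, groundspeed 105.1 kt
Leg 3: desired track 94.4°; wind correction -1.5° → command heading 92.9°, groundspeed 113.0 kt
Leg 4: desired track 253.7°; wind correction +4.8° → command heading 258.5°, groundspeed 82.2 kt
Leg 5: desired track 180.2°; wind correction +9.5° → command heading 189.7°, groundspeed 99.2 kt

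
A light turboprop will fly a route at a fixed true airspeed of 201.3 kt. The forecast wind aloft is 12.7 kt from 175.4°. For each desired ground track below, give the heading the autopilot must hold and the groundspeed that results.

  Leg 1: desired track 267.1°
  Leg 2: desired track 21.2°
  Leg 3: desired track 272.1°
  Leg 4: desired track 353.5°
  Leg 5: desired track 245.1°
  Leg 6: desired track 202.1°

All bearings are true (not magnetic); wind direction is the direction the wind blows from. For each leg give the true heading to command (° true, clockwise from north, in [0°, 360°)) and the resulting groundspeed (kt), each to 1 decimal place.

Leg 1: desired track 267.1°; wind correction -3.6° → command heading 263.5°, groundspeed 201.3 kt
Leg 2: desired track 21.2°; wind correction +1.6° → command heading 22.8°, groundspeed 212.7 kt
Leg 3: desired track 272.1°; wind correction -3.6° → command heading 268.5°, groundspeed 202.4 kt
Leg 4: desired track 353.5°; wind correction -0.1° → command heading 353.4°, groundspeed 214.0 kt
Leg 5: desired track 245.1°; wind correction -3.4° → command heading 241.7°, groundspeed 196.5 kt
Leg 6: desired track 202.1°; wind correction -1.6° → command heading 200.5°, groundspeed 189.9 kt

Leg 1: heading=263.5°, groundspeed=201.3 kt
Leg 2: heading=22.8°, groundspeed=212.7 kt
Leg 3: heading=268.5°, groundspeed=202.4 kt
Leg 4: heading=353.4°, groundspeed=214.0 kt
Leg 5: heading=241.7°, groundspeed=196.5 kt
Leg 6: heading=200.5°, groundspeed=189.9 kt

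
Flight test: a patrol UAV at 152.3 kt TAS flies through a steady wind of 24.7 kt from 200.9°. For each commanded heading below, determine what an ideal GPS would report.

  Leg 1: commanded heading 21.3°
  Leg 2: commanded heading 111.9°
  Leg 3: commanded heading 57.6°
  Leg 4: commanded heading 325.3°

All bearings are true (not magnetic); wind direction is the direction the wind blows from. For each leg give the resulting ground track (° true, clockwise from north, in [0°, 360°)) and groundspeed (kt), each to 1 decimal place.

Leg 1: track=21.2°, groundspeed=177.0 kt
Leg 2: track=102.7°, groundspeed=153.9 kt
Leg 3: track=52.7°, groundspeed=172.7 kt
Leg 4: track=332.3°, groundspeed=167.5 kt

Leg 1: heading 21.3°; drift -0.1° → track 21.2°, groundspeed 177.0 kt
Leg 2: heading 111.9°; drift -9.2° → track 102.7°, groundspeed 153.9 kt
Leg 3: heading 57.6°; drift -4.9° → track 52.7°, groundspeed 172.7 kt
Leg 4: heading 325.3°; drift +7.0° → track 332.3°, groundspeed 167.5 kt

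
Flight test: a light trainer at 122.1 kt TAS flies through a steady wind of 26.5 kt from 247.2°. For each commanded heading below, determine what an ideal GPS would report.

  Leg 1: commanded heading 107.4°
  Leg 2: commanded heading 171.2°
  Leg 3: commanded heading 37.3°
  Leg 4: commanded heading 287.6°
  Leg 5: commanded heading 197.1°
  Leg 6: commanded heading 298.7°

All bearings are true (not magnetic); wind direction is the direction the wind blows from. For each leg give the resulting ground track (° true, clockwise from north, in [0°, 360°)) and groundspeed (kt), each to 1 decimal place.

Leg 1: track=100.5°, groundspeed=143.4 kt
Leg 2: track=158.7°, groundspeed=118.5 kt
Leg 3: track=42.5°, groundspeed=145.7 kt
Leg 4: track=297.2°, groundspeed=103.4 kt
Leg 5: track=186.2°, groundspeed=107.0 kt
Leg 6: track=309.8°, groundspeed=107.6 kt

Leg 1: heading 107.4°; drift -6.9° → track 100.5°, groundspeed 143.4 kt
Leg 2: heading 171.2°; drift -12.5° → track 158.7°, groundspeed 118.5 kt
Leg 3: heading 37.3°; drift +5.2° → track 42.5°, groundspeed 145.7 kt
Leg 4: heading 287.6°; drift +9.6° → track 297.2°, groundspeed 103.4 kt
Leg 5: heading 197.1°; drift -10.9° → track 186.2°, groundspeed 107.0 kt
Leg 6: heading 298.7°; drift +11.1° → track 309.8°, groundspeed 107.6 kt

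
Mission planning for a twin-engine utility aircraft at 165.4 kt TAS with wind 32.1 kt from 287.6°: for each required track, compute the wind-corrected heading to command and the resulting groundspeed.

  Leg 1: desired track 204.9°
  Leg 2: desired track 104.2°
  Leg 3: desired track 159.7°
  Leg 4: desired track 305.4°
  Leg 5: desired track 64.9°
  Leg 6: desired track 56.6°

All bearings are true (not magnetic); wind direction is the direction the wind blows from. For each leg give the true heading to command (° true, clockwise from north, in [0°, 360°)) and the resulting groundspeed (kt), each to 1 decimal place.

Leg 1: desired track 204.9°; wind correction +11.1° → command heading 216.0°, groundspeed 158.2 kt
Leg 2: desired track 104.2°; wind correction -0.7° → command heading 103.5°, groundspeed 197.4 kt
Leg 3: desired track 159.7°; wind correction +8.8° → command heading 168.5°, groundspeed 183.2 kt
Leg 4: desired track 305.4°; wind correction -3.4° → command heading 302.0°, groundspeed 134.5 kt
Leg 5: desired track 64.9°; wind correction -7.6° → command heading 57.3°, groundspeed 187.6 kt
Leg 6: desired track 56.6°; wind correction -8.7° → command heading 47.9°, groundspeed 183.7 kt

Leg 1: heading=216.0°, groundspeed=158.2 kt
Leg 2: heading=103.5°, groundspeed=197.4 kt
Leg 3: heading=168.5°, groundspeed=183.2 kt
Leg 4: heading=302.0°, groundspeed=134.5 kt
Leg 5: heading=57.3°, groundspeed=187.6 kt
Leg 6: heading=47.9°, groundspeed=183.7 kt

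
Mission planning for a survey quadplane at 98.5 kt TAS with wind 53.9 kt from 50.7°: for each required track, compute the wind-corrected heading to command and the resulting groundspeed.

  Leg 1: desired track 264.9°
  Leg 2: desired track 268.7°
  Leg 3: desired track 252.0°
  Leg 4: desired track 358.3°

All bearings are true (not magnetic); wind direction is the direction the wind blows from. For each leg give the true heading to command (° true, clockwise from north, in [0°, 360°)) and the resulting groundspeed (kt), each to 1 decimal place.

Leg 1: desired track 264.9°; wind correction +17.9° → command heading 282.8°, groundspeed 138.3 kt
Leg 2: desired track 268.7°; wind correction +19.7° → command heading 288.4°, groundspeed 135.2 kt
Leg 3: desired track 252.0°; wind correction +11.5° → command heading 263.5°, groundspeed 146.8 kt
Leg 4: desired track 358.3°; wind correction +25.7° → command heading 24.0°, groundspeed 55.9 kt

Leg 1: heading=282.8°, groundspeed=138.3 kt
Leg 2: heading=288.4°, groundspeed=135.2 kt
Leg 3: heading=263.5°, groundspeed=146.8 kt
Leg 4: heading=24.0°, groundspeed=55.9 kt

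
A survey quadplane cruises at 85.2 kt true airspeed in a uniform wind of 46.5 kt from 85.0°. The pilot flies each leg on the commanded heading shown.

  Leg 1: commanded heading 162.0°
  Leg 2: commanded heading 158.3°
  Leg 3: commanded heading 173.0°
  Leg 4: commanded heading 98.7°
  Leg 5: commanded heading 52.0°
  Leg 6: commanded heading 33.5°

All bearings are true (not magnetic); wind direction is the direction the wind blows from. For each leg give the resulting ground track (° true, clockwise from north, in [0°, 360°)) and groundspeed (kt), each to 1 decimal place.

Leg 1: heading 162.0°; drift +31.2° → track 193.2°, groundspeed 87.4 kt
Leg 2: heading 158.3°; drift +31.8° → track 190.1°, groundspeed 84.5 kt
Leg 3: heading 173.0°; drift +29.1° → track 202.1°, groundspeed 95.6 kt
Leg 4: heading 98.7°; drift +15.4° → track 114.1°, groundspeed 41.5 kt
Leg 5: heading 52.0°; drift -28.7° → track 23.3°, groundspeed 52.7 kt
Leg 6: heading 33.5°; drift -32.9° → track 0.6°, groundspeed 67.0 kt

Leg 1: track=193.2°, groundspeed=87.4 kt
Leg 2: track=190.1°, groundspeed=84.5 kt
Leg 3: track=202.1°, groundspeed=95.6 kt
Leg 4: track=114.1°, groundspeed=41.5 kt
Leg 5: track=23.3°, groundspeed=52.7 kt
Leg 6: track=0.6°, groundspeed=67.0 kt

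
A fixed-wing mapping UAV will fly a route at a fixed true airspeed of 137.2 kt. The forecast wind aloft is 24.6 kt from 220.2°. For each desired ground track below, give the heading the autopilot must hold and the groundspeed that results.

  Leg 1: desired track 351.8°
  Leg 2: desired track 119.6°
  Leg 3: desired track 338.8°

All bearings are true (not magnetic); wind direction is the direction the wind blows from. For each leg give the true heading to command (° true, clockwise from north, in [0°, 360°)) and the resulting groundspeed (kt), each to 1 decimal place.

Leg 1: desired track 351.8°; wind correction -7.7° → command heading 344.1°, groundspeed 152.3 kt
Leg 2: desired track 119.6°; wind correction +10.2° → command heading 129.8°, groundspeed 139.6 kt
Leg 3: desired track 338.8°; wind correction -9.1° → command heading 329.7°, groundspeed 147.3 kt

Leg 1: heading=344.1°, groundspeed=152.3 kt
Leg 2: heading=129.8°, groundspeed=139.6 kt
Leg 3: heading=329.7°, groundspeed=147.3 kt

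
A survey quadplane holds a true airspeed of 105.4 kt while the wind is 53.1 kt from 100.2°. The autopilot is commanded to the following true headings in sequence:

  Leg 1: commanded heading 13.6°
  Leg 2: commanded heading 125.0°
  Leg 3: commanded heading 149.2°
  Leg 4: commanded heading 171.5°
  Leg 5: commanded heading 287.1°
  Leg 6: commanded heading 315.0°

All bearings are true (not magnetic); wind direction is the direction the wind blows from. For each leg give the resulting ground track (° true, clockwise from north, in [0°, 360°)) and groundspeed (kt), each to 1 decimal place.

Leg 1: heading 13.6°; drift -27.4° → track 346.2°, groundspeed 115.2 kt
Leg 2: heading 125.0°; drift +21.3° → track 146.3°, groundspeed 61.4 kt
Leg 3: heading 149.2°; drift +29.6° → track 178.8°, groundspeed 81.1 kt
Leg 4: heading 171.5°; drift +29.6° → track 201.1°, groundspeed 101.7 kt
Leg 5: heading 287.1°; drift -2.3° → track 284.8°, groundspeed 158.2 kt
Leg 6: heading 315.0°; drift -11.5° → track 303.5°, groundspeed 152.1 kt

Leg 1: track=346.2°, groundspeed=115.2 kt
Leg 2: track=146.3°, groundspeed=61.4 kt
Leg 3: track=178.8°, groundspeed=81.1 kt
Leg 4: track=201.1°, groundspeed=101.7 kt
Leg 5: track=284.8°, groundspeed=158.2 kt
Leg 6: track=303.5°, groundspeed=152.1 kt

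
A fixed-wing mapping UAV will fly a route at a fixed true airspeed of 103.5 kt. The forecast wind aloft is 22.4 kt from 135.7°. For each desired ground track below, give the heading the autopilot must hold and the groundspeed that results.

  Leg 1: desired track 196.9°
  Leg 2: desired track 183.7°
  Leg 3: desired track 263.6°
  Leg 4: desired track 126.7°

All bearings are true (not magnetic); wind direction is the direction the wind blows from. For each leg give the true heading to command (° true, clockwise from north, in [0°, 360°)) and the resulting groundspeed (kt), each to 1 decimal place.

Leg 1: desired track 196.9°; wind correction -10.9° → command heading 186.0°, groundspeed 90.8 kt
Leg 2: desired track 183.7°; wind correction -9.3° → command heading 174.4°, groundspeed 87.2 kt
Leg 3: desired track 263.6°; wind correction -9.8° → command heading 253.8°, groundspeed 115.7 kt
Leg 4: desired track 126.7°; wind correction +1.9° → command heading 128.6°, groundspeed 81.3 kt

Leg 1: heading=186.0°, groundspeed=90.8 kt
Leg 2: heading=174.4°, groundspeed=87.2 kt
Leg 3: heading=253.8°, groundspeed=115.7 kt
Leg 4: heading=128.6°, groundspeed=81.3 kt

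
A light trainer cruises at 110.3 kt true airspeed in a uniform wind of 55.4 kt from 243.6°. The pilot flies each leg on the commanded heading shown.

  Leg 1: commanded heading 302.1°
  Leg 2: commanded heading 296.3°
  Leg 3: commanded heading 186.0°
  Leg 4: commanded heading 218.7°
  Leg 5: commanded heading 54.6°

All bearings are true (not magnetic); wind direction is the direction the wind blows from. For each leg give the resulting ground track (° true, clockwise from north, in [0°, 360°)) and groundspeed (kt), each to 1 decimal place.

Leg 1: heading 302.1°; drift +30.1° → track 332.2°, groundspeed 94.1 kt
Leg 2: heading 296.3°; drift +29.9° → track 326.2°, groundspeed 88.5 kt
Leg 3: heading 186.0°; drift -30.1° → track 155.9°, groundspeed 93.2 kt
Leg 4: heading 218.7°; drift -21.2° → track 197.5°, groundspeed 64.4 kt
Leg 5: heading 54.6°; drift +3.0° → track 57.6°, groundspeed 165.2 kt

Leg 1: track=332.2°, groundspeed=94.1 kt
Leg 2: track=326.2°, groundspeed=88.5 kt
Leg 3: track=155.9°, groundspeed=93.2 kt
Leg 4: track=197.5°, groundspeed=64.4 kt
Leg 5: track=57.6°, groundspeed=165.2 kt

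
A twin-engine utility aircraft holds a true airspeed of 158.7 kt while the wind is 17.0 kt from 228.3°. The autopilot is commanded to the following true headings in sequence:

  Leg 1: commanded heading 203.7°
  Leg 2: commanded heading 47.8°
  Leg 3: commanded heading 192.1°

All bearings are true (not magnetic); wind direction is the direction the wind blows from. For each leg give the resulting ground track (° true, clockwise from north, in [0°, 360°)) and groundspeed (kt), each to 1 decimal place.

Leg 1: heading 203.7°; drift -2.8° → track 200.9°, groundspeed 143.4 kt
Leg 2: heading 47.8°; drift +0.0° → track 47.8°, groundspeed 175.7 kt
Leg 3: heading 192.1°; drift -4.0° → track 188.1°, groundspeed 145.3 kt

Leg 1: track=200.9°, groundspeed=143.4 kt
Leg 2: track=47.8°, groundspeed=175.7 kt
Leg 3: track=188.1°, groundspeed=145.3 kt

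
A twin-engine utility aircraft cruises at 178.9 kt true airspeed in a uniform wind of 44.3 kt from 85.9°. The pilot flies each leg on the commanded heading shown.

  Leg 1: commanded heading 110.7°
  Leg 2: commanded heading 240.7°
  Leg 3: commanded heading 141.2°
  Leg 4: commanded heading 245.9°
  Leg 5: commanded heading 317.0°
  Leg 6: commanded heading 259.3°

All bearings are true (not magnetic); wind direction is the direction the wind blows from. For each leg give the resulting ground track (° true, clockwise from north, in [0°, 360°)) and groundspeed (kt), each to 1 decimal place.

Leg 1: heading 110.7°; drift +7.6° → track 118.3°, groundspeed 139.9 kt
Leg 2: heading 240.7°; drift +4.9° → track 245.6°, groundspeed 219.8 kt
Leg 3: heading 141.2°; drift +13.3° → track 154.5°, groundspeed 157.9 kt
Leg 4: heading 245.9°; drift +3.9° → track 249.8°, groundspeed 221.0 kt
Leg 5: heading 317.0°; drift -9.5° → track 307.5°, groundspeed 209.6 kt
Leg 6: heading 259.3°; drift +1.3° → track 260.6°, groundspeed 223.0 kt

Leg 1: track=118.3°, groundspeed=139.9 kt
Leg 2: track=245.6°, groundspeed=219.8 kt
Leg 3: track=154.5°, groundspeed=157.9 kt
Leg 4: track=249.8°, groundspeed=221.0 kt
Leg 5: track=307.5°, groundspeed=209.6 kt
Leg 6: track=260.6°, groundspeed=223.0 kt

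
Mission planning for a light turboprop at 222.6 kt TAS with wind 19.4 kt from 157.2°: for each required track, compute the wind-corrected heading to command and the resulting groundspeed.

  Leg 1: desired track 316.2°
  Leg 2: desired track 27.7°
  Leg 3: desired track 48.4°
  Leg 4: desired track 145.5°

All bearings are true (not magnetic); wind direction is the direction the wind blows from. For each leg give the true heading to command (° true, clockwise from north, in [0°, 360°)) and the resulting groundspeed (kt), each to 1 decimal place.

Leg 1: desired track 316.2°; wind correction -1.8° → command heading 314.4°, groundspeed 240.6 kt
Leg 2: desired track 27.7°; wind correction +3.9° → command heading 31.6°, groundspeed 234.4 kt
Leg 3: desired track 48.4°; wind correction +4.7° → command heading 53.1°, groundspeed 228.1 kt
Leg 4: desired track 145.5°; wind correction +1.0° → command heading 146.5°, groundspeed 203.6 kt

Leg 1: heading=314.4°, groundspeed=240.6 kt
Leg 2: heading=31.6°, groundspeed=234.4 kt
Leg 3: heading=53.1°, groundspeed=228.1 kt
Leg 4: heading=146.5°, groundspeed=203.6 kt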